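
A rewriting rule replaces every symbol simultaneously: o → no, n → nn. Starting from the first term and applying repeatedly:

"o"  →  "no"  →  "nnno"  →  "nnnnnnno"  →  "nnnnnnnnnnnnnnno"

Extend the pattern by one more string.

Rewriting the 16 symbols of nnnnnnnnnnnnnnno one by one yields nn nn nn nn nn nn nn nn nn nn nn nn nn nn nn no; concatenated:

nnnnnnnnnnnnnnnnnnnnnnnnnnnnnnno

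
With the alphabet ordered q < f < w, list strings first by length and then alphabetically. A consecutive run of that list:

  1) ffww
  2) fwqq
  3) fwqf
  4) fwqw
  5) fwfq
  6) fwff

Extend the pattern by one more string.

fwfw

Find the rightmost character of fwff below w, bump it to the next letter, and reset everything to its right to q.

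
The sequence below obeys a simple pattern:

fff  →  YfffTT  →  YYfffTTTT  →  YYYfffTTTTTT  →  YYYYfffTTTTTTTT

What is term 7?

s(k+1) = Y·s(k)·TT, so each term gains Y as a prefix and TT as a suffix.
From YYYYfffTTTTTTTT, 2 further steps: YYYYfffTTTTTTTT → YYYYYfffTTTTTTTTTT → (answer).

YYYYYYfffTTTTTTTTTTTT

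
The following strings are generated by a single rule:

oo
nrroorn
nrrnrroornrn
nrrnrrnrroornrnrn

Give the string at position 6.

s(k+1) = nrr·s(k)·rn, so each term gains nrr as a prefix and rn as a suffix.
From nrrnrrnrroornrnrn, 2 further steps: nrrnrrnrroornrnrn → nrrnrrnrrnrroornrnrnrn → (answer).

nrrnrrnrrnrrnrroornrnrnrnrn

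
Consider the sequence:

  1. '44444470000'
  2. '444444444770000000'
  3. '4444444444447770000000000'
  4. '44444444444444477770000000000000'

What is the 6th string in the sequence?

4444444444444444444447777770000000000000000000

The n-th term is 3n+3 4's then n 7's then 3n+1 0's (n = 1, 2, …).
Setting n = 6 gives 21, 6, 19 characters in each block.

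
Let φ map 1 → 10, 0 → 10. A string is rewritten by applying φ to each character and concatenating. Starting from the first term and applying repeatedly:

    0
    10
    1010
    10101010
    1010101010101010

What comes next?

10101010101010101010101010101010

Replace each of the 16 characters of 1010101010101010 in place — 10 10 10 10 10 10 10 10 10 10 10 10 10 10 10 10 — and concatenate.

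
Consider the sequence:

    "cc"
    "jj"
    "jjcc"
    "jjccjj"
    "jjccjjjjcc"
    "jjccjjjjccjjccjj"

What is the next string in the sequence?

Each term (from the third on) is the previous term followed by the one before it: term 3 = jj·cc = jjcc.
Continuing: jjccjjjjccjjccjj · jjccjjjjcc gives term 7.

jjccjjjjccjjccjjjjccjjjjcc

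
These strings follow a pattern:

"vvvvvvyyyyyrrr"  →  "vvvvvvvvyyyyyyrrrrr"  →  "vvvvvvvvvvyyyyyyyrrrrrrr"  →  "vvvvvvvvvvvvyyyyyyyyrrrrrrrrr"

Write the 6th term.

vvvvvvvvvvvvvvvvyyyyyyyyyyrrrrrrrrrrrrr

The n-th term is 2n+2 v's then n+3 y's then 2n-1 r's, where the shown terms are n = 2, 3, 4, 5.
For term 6, n = 7, so the run lengths are 16, 10, 13.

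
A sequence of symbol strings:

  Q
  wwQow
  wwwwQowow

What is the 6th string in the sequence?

wwwwwwwwwwQowowowowow

s(k+1) = ww·s(k)·ow, so each term gains ww as a prefix and ow as a suffix.
From wwwwQowow, 3 further steps: wwwwQowow → wwwwwwQowowow → wwwwwwwwQowowowow → (answer).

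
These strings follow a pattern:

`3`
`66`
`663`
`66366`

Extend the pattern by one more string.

This is a Fibonacci-style word recurrence s(k) = s(k−1)·s(k−2): e.g. 66·3 = 663.
So term 5 is 66366·663.

66366663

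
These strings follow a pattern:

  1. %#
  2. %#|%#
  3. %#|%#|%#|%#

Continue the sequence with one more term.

Each string is two copies of the previous one joined by '|'.
Doubling %#|%#|%#|%# with '|' between the halves:

%#|%#|%#|%#|%#|%#|%#|%#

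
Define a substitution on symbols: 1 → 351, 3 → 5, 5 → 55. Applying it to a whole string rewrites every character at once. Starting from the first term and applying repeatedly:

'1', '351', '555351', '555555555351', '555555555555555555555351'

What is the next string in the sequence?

Rewriting the 24 symbols of 555555555555555555555351 one by one yields 55 55 55 55 55 55 55 55 55 55 55 55 55 55 55 55 55 55 55 55 55 5 55 351; concatenated:

555555555555555555555555555555555555555555555351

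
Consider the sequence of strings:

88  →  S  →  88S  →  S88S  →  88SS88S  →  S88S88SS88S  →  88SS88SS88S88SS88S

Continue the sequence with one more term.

S88S88SS88S88SS88SS88S88SS88S

Each term (from the third on) is the two preceding terms concatenated in order: term 3 = 88·S = 88S.
So term 8 is S88S88SS88S·88SS88SS88S88SS88S.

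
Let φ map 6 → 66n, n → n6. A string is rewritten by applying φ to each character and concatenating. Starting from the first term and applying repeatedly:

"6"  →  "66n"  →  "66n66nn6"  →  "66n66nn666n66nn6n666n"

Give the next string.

Rewriting the 21 symbols of 66n66nn666n66nn6n666n one by one yields 66n 66n n6 66n 66n n6 n6 66n 66n 66n n6 66n 66n n6 n6 66n n6 66n 66n 66n n6; concatenated:

66n66nn666n66nn6n666n66n66nn666n66nn6n666nn666n66n66nn6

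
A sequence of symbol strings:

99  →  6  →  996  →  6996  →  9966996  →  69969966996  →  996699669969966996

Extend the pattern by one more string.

69969966996996699669969966996

From term 3 onward, concatenate the second-to-last term with the last: 99·6 = 996, 6·996 = 6996, …
The next term joins 69969966996 and 996699669969966996.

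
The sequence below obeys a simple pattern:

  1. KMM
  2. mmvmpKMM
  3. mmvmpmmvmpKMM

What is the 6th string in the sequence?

The strings grow by a fixed prefix mmvmp each time.
From mmvmpmmvmpKMM, 3 further steps: mmvmpmmvmpKMM → mmvmpmmvmpmmvmpKMM → mmvmpmmvmpmmvmpmmvmpKMM → (answer).

mmvmpmmvmpmmvmpmmvmpmmvmpKMM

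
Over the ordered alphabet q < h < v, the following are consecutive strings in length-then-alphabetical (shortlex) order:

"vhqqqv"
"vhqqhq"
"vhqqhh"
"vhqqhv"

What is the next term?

vhqqvq

The successor of vhqqhv increments the rightmost position that isn't already v and resets every position after it to q.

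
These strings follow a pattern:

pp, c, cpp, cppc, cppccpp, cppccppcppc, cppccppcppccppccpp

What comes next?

From term 3 onward, concatenate the last term with the second-to-last: c·pp = cpp, cpp·c = cppc, …
Continuing: cppccppcppccppccpp · cppccppcppc gives term 8.

cppccppcppccppccppcppccppcppc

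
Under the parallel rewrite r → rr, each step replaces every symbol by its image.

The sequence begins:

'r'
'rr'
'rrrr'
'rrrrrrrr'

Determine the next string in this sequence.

rrrrrrrrrrrrrrrr

Expanding rrrrrrrr: r→rr, r→rr, r→rr, r→rr, r→rr, r→rr, r→rr, r→rr. Concatenated: rr rr rr rr rr rr rr rr.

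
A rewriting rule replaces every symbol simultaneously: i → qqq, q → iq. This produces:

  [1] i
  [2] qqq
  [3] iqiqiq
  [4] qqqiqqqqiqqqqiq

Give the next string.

Replace each of the 15 characters of qqqiqqqqiqqqqiq in place — iq iq iq qqq iq iq iq iq qqq iq iq iq iq qqq iq — and concatenate.

iqiqiqqqqiqiqiqiqqqqiqiqiqiqqqqiq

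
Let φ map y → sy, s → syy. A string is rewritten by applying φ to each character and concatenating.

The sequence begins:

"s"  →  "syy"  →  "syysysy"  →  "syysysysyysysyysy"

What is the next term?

Replace each of the 17 characters of syysysysyysysyysy in place — syy sy sy syy sy syy sy syy sy sy syy sy syy sy sy syy sy — and concatenate.

syysysysyysysyysysyysysysyysysyysysysyysy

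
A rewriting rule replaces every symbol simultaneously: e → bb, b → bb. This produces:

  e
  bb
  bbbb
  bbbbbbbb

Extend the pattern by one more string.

Rewriting each symbol of bbbbbbbb: b→bb, b→bb, b→bb, b→bb, b→bb, b→bb, b→bb, b→bb, which concatenates to bb bb bb bb bb bb bb bb.

bbbbbbbbbbbbbbbb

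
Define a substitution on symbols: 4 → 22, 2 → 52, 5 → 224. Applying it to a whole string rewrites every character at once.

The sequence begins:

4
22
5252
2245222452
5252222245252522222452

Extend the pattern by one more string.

Applying the rule to each of the 22 symbols of 5252222245252522222452 gives the pieces 224 52 224 52 52 52 52 52 22 224 52 224 52 224 52 52 52 52 52 22 224 52, which concatenate to the answer.

22452224525252525222224522245222452525252522222452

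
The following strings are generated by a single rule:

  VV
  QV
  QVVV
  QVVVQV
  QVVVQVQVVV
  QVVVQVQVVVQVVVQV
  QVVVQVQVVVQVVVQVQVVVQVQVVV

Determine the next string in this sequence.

This is a Fibonacci-style word recurrence s(k) = s(k−1)·s(k−2): e.g. QV·VV = QVVV.
Continuing: QVVVQVQVVVQVVVQVQVVVQVQVVV · QVVVQVQVVVQVVVQV gives term 8.

QVVVQVQVVVQVVVQVQVVVQVQVVVQVVVQVQVVVQVVVQV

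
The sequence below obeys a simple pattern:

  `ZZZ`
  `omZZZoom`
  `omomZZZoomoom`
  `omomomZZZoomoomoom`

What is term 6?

s(k+1) = om·s(k)·oom, so each term gains om as a prefix and oom as a suffix.
From omomomZZZoomoomoom, 2 further steps: omomomZZZoomoomoom → omomomomZZZoomoomoomoom → (answer).

omomomomomZZZoomoomoomoomoom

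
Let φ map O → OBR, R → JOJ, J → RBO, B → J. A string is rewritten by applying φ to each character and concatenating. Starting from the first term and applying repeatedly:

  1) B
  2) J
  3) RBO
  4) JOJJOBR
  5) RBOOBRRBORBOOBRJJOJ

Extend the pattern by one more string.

Rewriting the 19 symbols of RBOOBRRBORBOOBRJJOJ one by one yields JOJ J OBR OBR J JOJ JOJ J OBR JOJ J OBR OBR J JOJ RBO RBO OBR RBO; concatenated:

JOJJOBROBRJJOJJOJJOBRJOJJOBROBRJJOJRBORBOOBRRBO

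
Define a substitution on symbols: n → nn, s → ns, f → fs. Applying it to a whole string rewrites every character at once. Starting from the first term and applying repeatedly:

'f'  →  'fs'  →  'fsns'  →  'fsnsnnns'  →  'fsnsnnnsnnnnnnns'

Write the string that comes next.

Applying the rule to each of the 16 symbols of fsnsnnnsnnnnnnns gives the pieces fs ns nn ns nn nn nn ns nn nn nn nn nn nn nn ns, which concatenate to the answer.

fsnsnnnsnnnnnnnsnnnnnnnnnnnnnnns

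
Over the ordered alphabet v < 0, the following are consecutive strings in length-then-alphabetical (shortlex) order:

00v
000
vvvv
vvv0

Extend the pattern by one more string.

Find the rightmost character of vvv0 below 0, bump it to the next letter, and reset everything to its right to v.

vv0v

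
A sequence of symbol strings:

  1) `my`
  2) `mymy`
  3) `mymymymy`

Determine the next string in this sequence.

mymymymymymymymy

s(k+1) = s(k)·s(k) — each term doubles the last.
So the next term is two copies of mymymymy.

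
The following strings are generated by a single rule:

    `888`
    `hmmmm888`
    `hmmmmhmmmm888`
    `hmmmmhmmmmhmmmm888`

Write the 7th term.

hmmmmhmmmmhmmmmhmmmmhmmmmhmmmm888

Each term is the previous one with hmmmm prepended.
From hmmmmhmmmmhmmmm888, 3 further steps: hmmmmhmmmmhmmmm888 → hmmmmhmmmmhmmmmhmmmm888 → hmmmmhmmmmhmmmmhmmmmhmmmm888 → (answer).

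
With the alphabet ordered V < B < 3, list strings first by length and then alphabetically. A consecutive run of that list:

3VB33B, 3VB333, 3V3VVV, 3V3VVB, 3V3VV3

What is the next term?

Find the rightmost character of 3V3VV3 below 3, bump it to the next letter, and reset everything to its right to V.

3V3VBV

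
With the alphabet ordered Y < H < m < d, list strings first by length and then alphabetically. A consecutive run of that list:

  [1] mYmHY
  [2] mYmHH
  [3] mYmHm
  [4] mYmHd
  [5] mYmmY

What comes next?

The successor of mYmmY increments the rightmost position that isn't already d and resets every position after it to Y.

mYmmH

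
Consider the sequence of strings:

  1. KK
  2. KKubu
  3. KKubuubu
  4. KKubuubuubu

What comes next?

Every step adds ubu to the end: s(k+1) = s(k)·ubu.
Applying this once more to KKubuubuubu:

KKubuubuubuubu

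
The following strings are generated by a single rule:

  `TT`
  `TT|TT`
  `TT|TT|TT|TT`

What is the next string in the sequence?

s(k+1) = s(k)·|·s(k) — each term doubles the last with '|' between the halves.
One more doubling of TT|TT|TT|TT gives the answer.

TT|TT|TT|TT|TT|TT|TT|TT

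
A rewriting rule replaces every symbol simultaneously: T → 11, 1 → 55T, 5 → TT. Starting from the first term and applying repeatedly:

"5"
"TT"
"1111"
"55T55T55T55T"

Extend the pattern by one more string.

Apply φ to 55T55T55T55T symbol by symbol: 5→TT, 5→TT, T→11, 5→TT, 5→TT, T→11, 5→TT, 5→TT, T→11, 5→TT, 5→TT, T→11; joined: TT TT 11 TT TT 11 TT TT 11 TT TT 11.

TTTT11TTTT11TTTT11TTTT11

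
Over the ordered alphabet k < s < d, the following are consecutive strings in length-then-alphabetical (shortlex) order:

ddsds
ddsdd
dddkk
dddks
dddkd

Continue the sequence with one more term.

dddsk

Find the rightmost character of dddkd below d, bump it to the next letter, and reset everything to its right to k.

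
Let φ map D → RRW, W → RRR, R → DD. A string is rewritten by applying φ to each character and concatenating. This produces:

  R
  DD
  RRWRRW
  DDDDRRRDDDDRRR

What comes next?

φ(DDDDRRRDDDDRRR) expands symbol-by-symbol to RRW RRW RRW RRW DD DD DD RRW RRW RRW RRW DD DD DD; joining the 14 pieces gives the next term.

RRWRRWRRWRRWDDDDDDRRWRRWRRWRRWDDDDDD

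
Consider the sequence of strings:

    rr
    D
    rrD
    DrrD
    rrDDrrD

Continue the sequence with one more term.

DrrDrrDDrrD

From term 3 onward, concatenate the second-to-last term with the last: rr·D = rrD, D·rrD = DrrD, …
Continuing: DrrD · rrDDrrD gives term 6.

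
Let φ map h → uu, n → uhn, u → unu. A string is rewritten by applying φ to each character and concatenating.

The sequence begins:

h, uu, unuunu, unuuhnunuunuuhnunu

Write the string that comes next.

Replace each of the 18 characters of unuuhnunuunuuhnunu in place — unu uhn unu unu uu uhn unu uhn unu unu uhn unu unu uu uhn unu uhn unu — and concatenate.

unuuhnunuunuuuuhnunuuhnunuunuuhnunuunuuuuhnunuuhnunu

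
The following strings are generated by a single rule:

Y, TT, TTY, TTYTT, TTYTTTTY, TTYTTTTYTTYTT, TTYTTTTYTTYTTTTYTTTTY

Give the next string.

From term 3 onward, concatenate the last term with the second-to-last: TT·Y = TTY, TTY·TT = TTYTT, …
The next term joins TTYTTTTYTTYTTTTYTTTTY and TTYTTTTYTTYTT.

TTYTTTTYTTYTTTTYTTTTYTTYTTTTYTTYTT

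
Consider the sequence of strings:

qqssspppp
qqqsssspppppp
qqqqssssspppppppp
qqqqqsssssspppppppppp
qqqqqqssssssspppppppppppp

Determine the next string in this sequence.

qqqqqqqsssssssspppppppppppppp

Each string has the form q^{n} s^{n+1} p^{2n}, where the shown terms are n = 2, 3, 4, 5, 6.
Setting n = 7 gives 7, 8, 14 characters in each block.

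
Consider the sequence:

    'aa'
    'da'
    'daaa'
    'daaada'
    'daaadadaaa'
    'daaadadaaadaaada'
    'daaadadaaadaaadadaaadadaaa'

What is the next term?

This is a Fibonacci-style word recurrence s(k) = s(k−1)·s(k−2): e.g. da·aa = daaa.
So term 8 is daaadadaaadaaadadaaadadaaa·daaadadaaadaaada.

daaadadaaadaaadadaaadadaaadaaadadaaadaaada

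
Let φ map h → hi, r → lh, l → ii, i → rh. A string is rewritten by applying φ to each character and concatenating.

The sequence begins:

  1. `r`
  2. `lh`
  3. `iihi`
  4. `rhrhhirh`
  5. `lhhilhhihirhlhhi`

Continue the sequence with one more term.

Rewriting the 16 symbols of lhhilhhihirhlhhi one by one yields ii hi hi rh ii hi hi rh hi rh lh hi ii hi hi rh; concatenated:

iihihirhiihihirhhirhlhhiiihihirh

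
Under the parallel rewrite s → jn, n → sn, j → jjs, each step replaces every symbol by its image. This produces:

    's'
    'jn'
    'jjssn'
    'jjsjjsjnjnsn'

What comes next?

Rewriting each symbol of jjsjjsjnjnsn: j→jjs, j→jjs, s→jn, j→jjs, j→jjs, s→jn, j→jjs, n→sn, j→jjs, n→sn, s→jn, n→sn, which concatenates to jjs jjs jn jjs jjs jn jjs sn jjs sn jn sn.

jjsjjsjnjjsjjsjnjjssnjjssnjnsn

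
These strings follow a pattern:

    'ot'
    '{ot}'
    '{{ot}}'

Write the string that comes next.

s(k+1) = {·s(k)·}, so each term gains { as a prefix and } as a suffix.
So the next term is {·{{ot}}·}.

{{{ot}}}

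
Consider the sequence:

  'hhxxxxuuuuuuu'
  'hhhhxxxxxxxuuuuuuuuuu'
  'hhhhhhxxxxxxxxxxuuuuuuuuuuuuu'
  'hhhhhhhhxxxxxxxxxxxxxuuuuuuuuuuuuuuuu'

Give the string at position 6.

Reading off run lengths: h runs 2, 4, 6, 8; x runs 4, 7, 10, 13; u runs 7, 10, 13, 16 — each is linear in n, where the shown terms are n = 2, 3, 4, 5.
For term 6, n = 7, so the run lengths are 12, 19, 22.

hhhhhhhhhhhhxxxxxxxxxxxxxxxxxxxuuuuuuuuuuuuuuuuuuuuuu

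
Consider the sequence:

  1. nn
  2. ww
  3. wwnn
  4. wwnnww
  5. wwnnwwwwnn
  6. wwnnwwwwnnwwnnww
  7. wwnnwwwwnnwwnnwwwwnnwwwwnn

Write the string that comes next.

wwnnwwwwnnwwnnwwwwnnwwwwnnwwnnwwwwnnwwnnww

From term 3 onward, concatenate the last term with the second-to-last: ww·nn = wwnn, wwnn·ww = wwnnww, …
The next term joins wwnnwwwwnnwwnnwwwwnnwwwwnn and wwnnwwwwnnwwnnww.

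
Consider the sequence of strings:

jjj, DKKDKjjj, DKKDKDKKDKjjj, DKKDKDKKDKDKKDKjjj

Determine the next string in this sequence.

The strings grow by a fixed prefix DKKDK each time.
Applying this once more to DKKDKDKKDKDKKDKjjj:

DKKDKDKKDKDKKDKDKKDKjjj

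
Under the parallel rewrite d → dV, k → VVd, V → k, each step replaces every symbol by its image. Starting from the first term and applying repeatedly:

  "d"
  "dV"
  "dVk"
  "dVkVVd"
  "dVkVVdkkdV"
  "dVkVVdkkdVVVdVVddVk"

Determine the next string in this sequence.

dVkVVdkkdVVVdVVddVkkkdVkkdVdVkVVd

Applying the rule to each of the 19 symbols of dVkVVdkkdVVVdVVddVk gives the pieces dV k VVd k k dV VVd VVd dV k k k dV k k dV dV k VVd, which concatenate to the answer.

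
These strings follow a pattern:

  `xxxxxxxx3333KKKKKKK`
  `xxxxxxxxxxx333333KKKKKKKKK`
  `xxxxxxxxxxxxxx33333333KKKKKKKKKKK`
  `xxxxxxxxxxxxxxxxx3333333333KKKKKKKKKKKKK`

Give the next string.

xxxxxxxxxxxxxxxxxxxx333333333333KKKKKKKKKKKKKKK

Reading off run lengths: x runs 8, 11, 14, 17; 3 runs 4, 6, 8, 10; K runs 7, 9, 11, 13 — each is linear in n, where the shown terms are n = 2, 3, 4, 5.
For the next term, n = 6, so the run lengths are 20, 12, 15.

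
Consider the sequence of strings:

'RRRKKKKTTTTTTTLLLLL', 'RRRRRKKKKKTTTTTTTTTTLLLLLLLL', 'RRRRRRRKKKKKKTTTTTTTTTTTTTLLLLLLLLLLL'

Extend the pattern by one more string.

The n-th term is 2n-1 R's then n+2 K's then 3n+1 T's then 3n-1 L's, where the shown terms are n = 2, 3, 4.
At n = 5 the blocks have lengths 9, 7, 16, 14.

RRRRRRRRRKKKKKKKTTTTTTTTTTTTTTTTLLLLLLLLLLLLLL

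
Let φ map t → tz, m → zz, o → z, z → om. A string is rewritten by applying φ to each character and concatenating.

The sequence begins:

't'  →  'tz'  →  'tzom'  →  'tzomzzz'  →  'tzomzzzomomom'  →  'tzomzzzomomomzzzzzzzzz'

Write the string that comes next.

φ(tzomzzzomomomzzzzzzzzz) expands symbol-by-symbol to tz om z zz om om om z zz z zz z zz om om om om om om om om om; joining the 22 pieces gives the next term.

tzomzzzomomomzzzzzzzzzomomomomomomomomom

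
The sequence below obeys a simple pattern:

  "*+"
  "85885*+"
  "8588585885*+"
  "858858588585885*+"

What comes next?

85885858858588585885*+

The strings grow by a fixed prefix 85885 each time.
One more step from 858858588585885*+ gives the answer.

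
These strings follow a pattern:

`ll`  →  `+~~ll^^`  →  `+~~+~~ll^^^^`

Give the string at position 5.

+~~+~~+~~+~~ll^^^^^^^^

s(k+1) = +~~·s(k)·^^, so each term gains +~~ as a prefix and ^^ as a suffix.
From +~~+~~ll^^^^, 2 further steps: +~~+~~ll^^^^ → +~~+~~+~~ll^^^^^^ → (answer).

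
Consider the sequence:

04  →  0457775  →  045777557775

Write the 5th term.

0457775577755777557775

The strings grow by a fixed suffix 57775 each time.
From 045777557775, 2 further steps: 045777557775 → 04577755777557775 → (answer).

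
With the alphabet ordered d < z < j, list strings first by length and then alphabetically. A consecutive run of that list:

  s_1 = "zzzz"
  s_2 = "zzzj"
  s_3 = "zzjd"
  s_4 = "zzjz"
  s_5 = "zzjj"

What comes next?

Treat zzjj as a base-3 numeral over the given alphabet and add one, carrying through any trailing j's.

zjdd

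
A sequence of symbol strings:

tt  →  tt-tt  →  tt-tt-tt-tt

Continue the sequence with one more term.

tt-tt-tt-tt-tt-tt-tt-tt

Every step duplicates the string with '-' between the halves.
One more doubling of tt-tt-tt-tt gives the answer.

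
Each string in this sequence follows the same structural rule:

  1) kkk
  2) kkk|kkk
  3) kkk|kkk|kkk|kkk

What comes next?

s(k+1) = s(k)·|·s(k) — each term doubles the last with '|' between the halves.
So the next term is two copies of kkk|kkk|kkk|kkk with '|' between the halves.

kkk|kkk|kkk|kkk|kkk|kkk|kkk|kkk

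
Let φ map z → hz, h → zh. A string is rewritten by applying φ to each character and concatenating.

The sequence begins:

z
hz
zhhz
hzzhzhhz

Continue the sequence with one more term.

zhhzhzzhhzzhzhhz

Apply φ to hzzhzhhz symbol by symbol: h→zh, z→hz, z→hz, h→zh, z→hz, h→zh, h→zh, z→hz; joined: zh hz hz zh hz zh zh hz.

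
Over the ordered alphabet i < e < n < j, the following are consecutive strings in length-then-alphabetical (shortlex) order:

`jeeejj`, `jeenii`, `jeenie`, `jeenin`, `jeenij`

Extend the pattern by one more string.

Treat jeenij as a base-4 numeral over the given alphabet and add one, carrying through any trailing j's.

jeenei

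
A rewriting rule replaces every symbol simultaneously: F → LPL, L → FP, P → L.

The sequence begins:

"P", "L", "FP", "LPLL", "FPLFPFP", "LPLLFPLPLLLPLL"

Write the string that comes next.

Applying the rule to each of the 14 symbols of LPLLFPLPLLLPLL gives the pieces FP L FP FP LPL L FP L FP FP FP L FP FP, which concatenate to the answer.

FPLFPFPLPLLFPLFPFPFPLFPFP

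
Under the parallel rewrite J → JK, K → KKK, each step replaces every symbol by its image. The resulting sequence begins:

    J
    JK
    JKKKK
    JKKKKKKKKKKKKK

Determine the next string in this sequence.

Applying the rule to each of the 14 symbols of JKKKKKKKKKKKKK gives the pieces JK KKK KKK KKK KKK KKK KKK KKK KKK KKK KKK KKK KKK KKK, which concatenate to the answer.

JKKKKKKKKKKKKKKKKKKKKKKKKKKKKKKKKKKKKKKKK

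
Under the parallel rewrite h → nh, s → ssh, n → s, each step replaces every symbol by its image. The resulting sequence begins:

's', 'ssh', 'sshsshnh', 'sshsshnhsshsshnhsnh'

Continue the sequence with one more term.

sshsshnhsshsshnhsnhsshsshnhsshsshnhsnhsshsnh

φ(sshsshnhsshsshnhsnh) expands symbol-by-symbol to ssh ssh nh ssh ssh nh s nh ssh ssh nh ssh ssh nh s nh ssh s nh; joining the 19 pieces gives the next term.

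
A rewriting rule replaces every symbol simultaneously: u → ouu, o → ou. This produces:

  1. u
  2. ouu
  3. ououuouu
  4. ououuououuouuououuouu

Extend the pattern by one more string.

ououuououuouuououuououuouuououuouuououuououuouuououuouu

Applying the rule to each of the 21 symbols of ououuououuouuououuouu gives the pieces ou ouu ou ouu ouu ou ouu ou ouu ouu ou ouu ouu ou ouu ou ouu ouu ou ouu ouu, which concatenate to the answer.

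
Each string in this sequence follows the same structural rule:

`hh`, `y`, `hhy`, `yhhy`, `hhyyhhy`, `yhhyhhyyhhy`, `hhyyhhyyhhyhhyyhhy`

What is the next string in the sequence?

This is a Fibonacci-style word recurrence s(k) = s(k−2)·s(k−1): e.g. hh·y = hhy.
The next term joins yhhyhhyyhhy and hhyyhhyyhhyhhyyhhy.

yhhyhhyyhhyhhyyhhyyhhyhhyyhhy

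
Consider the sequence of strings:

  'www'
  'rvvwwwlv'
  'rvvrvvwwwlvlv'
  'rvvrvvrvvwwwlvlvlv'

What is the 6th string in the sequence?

rvvrvvrvvrvvrvvwwwlvlvlvlvlv

Every step adds rvv to the front and lv to the end of the previous string.
From rvvrvvrvvwwwlvlvlv, 2 further steps: rvvrvvrvvwwwlvlvlv → rvvrvvrvvrvvwwwlvlvlvlv → (answer).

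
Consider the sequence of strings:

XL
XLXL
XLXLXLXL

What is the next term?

s(k+1) = s(k)·s(k) — each term doubles the last.
So the next term is two copies of XLXLXLXL.

XLXLXLXLXLXLXLXL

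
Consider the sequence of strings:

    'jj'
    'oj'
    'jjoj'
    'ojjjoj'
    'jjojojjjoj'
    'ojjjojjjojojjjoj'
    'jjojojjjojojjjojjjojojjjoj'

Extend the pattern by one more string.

ojjjojjjojojjjojjjojojjjojojjjojjjojojjjoj

From term 3 onward, concatenate the second-to-last term with the last: jj·oj = jjoj, oj·jjoj = ojjjoj, …
So term 8 is ojjjojjjojojjjoj·jjojojjjojojjjojjjojojjjoj.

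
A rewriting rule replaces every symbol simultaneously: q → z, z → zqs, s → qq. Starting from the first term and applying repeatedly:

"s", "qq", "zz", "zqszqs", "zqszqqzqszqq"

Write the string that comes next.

zqszqqzqszzzqszqqzqszz

Apply φ to zqszqqzqszqq symbol by symbol: z→zqs, q→z, s→qq, z→zqs, q→z, q→z, z→zqs, q→z, s→qq, z→zqs, q→z, q→z; joined: zqs z qq zqs z z zqs z qq zqs z z.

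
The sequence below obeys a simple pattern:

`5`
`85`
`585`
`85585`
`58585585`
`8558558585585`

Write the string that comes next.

585855858558558585585

From term 3 onward, concatenate the second-to-last term with the last: 5·85 = 585, 85·585 = 85585, …
The next term joins 58585585 and 8558558585585.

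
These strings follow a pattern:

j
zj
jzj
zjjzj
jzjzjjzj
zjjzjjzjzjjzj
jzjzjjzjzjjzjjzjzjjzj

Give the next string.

zjjzjjzjzjjzjjzjzjjzjzjjzjjzjzjjzj

Each term (from the third on) is the two preceding terms concatenated in order: term 3 = j·zj = jzj.
The next term joins zjjzjjzjzjjzj and jzjzjjzjzjjzjjzjzjjzj.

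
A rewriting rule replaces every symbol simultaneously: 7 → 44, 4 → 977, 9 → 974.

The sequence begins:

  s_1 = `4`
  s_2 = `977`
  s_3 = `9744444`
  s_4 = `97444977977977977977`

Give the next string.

9744497797797797444449744444974444497444449744444

φ(97444977977977977977) expands symbol-by-symbol to 974 44 977 977 977 974 44 44 974 44 44 974 44 44 974 44 44 974 44 44; joining the 20 pieces gives the next term.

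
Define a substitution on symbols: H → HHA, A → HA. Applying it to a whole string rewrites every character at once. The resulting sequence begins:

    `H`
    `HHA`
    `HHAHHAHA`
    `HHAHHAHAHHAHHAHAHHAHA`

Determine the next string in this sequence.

φ(HHAHHAHAHHAHHAHAHHAHA) expands symbol-by-symbol to HHA HHA HA HHA HHA HA HHA HA HHA HHA HA HHA HHA HA HHA HA HHA HHA HA HHA HA; joining the 21 pieces gives the next term.

HHAHHAHAHHAHHAHAHHAHAHHAHHAHAHHAHHAHAHHAHAHHAHHAHAHHAHA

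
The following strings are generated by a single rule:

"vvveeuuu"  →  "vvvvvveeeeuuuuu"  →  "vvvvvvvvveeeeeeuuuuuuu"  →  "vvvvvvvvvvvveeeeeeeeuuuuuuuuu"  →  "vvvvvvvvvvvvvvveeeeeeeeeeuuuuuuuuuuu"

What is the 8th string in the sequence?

Each string has the form v^{3n} e^{2n} u^{2n+1} (n = 1, 2, …).
At n = 8 the blocks have lengths 24, 16, 17.

vvvvvvvvvvvvvvvvvvvvvvvveeeeeeeeeeeeeeeeuuuuuuuuuuuuuuuuu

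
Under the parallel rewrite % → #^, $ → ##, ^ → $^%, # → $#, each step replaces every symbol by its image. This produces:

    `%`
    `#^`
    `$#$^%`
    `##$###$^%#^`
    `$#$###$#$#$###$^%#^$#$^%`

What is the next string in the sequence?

φ($#$###$#$#$###$^%#^$#$^%) expands symbol-by-symbol to ## $# ## $# $# $# ## $# ## $# ## $# $# $# ## $^% #^ $# $^% ## $# ## $^% #^; joining the 24 pieces gives the next term.

##$###$#$#$###$###$###$#$#$###$^%#^$#$^%##$###$^%#^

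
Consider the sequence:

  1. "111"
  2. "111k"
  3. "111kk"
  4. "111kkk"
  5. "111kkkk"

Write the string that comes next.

Every step adds k to the end: s(k+1) = s(k)·k.
Applying this once more to 111kkkk:

111kkkkk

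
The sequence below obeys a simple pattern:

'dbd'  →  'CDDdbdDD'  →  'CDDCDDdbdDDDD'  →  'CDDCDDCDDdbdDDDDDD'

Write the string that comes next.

Each term wraps the previous one in CDD on the left and DD on the right.
One more step from CDDCDDCDDdbdDDDDDD gives the answer.

CDDCDDCDDCDDdbdDDDDDDDD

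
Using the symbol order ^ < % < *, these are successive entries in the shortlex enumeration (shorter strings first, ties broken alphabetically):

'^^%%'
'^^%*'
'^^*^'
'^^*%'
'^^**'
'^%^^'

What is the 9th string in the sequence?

^%%^

Continuing the enumeration 3 steps past ^%^^: ^%^^ → ^%^% → ^%^* → (answer).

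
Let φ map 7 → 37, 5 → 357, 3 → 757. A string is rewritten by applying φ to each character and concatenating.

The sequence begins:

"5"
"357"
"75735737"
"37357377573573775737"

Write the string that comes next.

75737757357377573737357377573573775737373573775737

Replace each of the 20 characters of 37357377573573775737 in place — 757 37 757 357 37 757 37 37 357 37 757 357 37 757 37 37 357 37 757 37 — and concatenate.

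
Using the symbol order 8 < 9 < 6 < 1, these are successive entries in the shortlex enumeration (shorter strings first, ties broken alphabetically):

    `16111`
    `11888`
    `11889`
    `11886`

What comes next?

Treat 11886 as a base-4 numeral over the given alphabet and add one, carrying through any trailing 1's.

11881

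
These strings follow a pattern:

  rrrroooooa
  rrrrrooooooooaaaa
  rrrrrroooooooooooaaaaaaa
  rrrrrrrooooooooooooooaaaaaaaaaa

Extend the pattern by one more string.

Term n consists of n+3 r's, followed by 3n+2 o's, followed by 3n-2 a's (n = 1, 2, …).
For the next term, n = 5, so the run lengths are 8, 17, 13.

rrrrrrrroooooooooooooooooaaaaaaaaaaaaa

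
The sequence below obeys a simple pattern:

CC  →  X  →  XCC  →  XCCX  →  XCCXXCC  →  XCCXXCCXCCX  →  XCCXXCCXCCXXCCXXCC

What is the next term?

XCCXXCCXCCXXCCXXCCXCCXXCCXCCX

This is a Fibonacci-style word recurrence s(k) = s(k−1)·s(k−2): e.g. X·CC = XCC.
Continuing: XCCXXCCXCCXXCCXXCC · XCCXXCCXCCX gives term 8.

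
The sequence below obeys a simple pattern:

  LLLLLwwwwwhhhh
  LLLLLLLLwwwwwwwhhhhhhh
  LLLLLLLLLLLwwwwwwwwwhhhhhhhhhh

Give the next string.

LLLLLLLLLLLLLLwwwwwwwwwwwhhhhhhhhhhhhh

The n-th term is 3n+2 L's then 2n+3 w's then 3n+1 h's (n = 1, 2, …).
At n = 4 the blocks have lengths 14, 11, 13.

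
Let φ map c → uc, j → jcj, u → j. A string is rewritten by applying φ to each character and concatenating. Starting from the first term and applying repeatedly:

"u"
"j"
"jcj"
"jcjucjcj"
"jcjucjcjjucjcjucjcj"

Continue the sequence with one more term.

φ(jcjucjcjjucjcjucjcj) expands symbol-by-symbol to jcj uc jcj j uc jcj uc jcj jcj j uc jcj uc jcj j uc jcj uc jcj; joining the 19 pieces gives the next term.

jcjucjcjjucjcjucjcjjcjjucjcjucjcjjucjcjucjcj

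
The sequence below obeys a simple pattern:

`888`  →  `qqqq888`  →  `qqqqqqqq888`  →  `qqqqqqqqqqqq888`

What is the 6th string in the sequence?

qqqqqqqqqqqqqqqqqqqq888

Every step adds qqqq at the front: s(k+1) = qqqq·s(k).
From qqqqqqqqqqqq888, 2 further steps: qqqqqqqqqqqq888 → qqqqqqqqqqqqqqqq888 → (answer).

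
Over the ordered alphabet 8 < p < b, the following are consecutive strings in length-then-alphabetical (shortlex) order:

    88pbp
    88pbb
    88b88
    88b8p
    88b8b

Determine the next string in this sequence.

Treat 88b8b as a base-3 numeral over the given alphabet and add one, carrying through any trailing b's.

88bp8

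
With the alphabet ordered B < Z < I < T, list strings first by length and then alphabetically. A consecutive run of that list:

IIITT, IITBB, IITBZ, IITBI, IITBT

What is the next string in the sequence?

The successor of IITBT increments the rightmost position that isn't already T and resets every position after it to B.

IITZB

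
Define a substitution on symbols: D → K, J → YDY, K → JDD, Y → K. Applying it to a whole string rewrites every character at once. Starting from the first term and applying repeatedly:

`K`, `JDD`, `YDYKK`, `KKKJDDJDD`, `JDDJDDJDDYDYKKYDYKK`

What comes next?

YDYKKYDYKKYDYKKKKKJDDJDDKKKJDDJDD

Replace each of the 19 characters of JDDJDDJDDYDYKKYDYKK in place — YDY K K YDY K K YDY K K K K K JDD JDD K K K JDD JDD — and concatenate.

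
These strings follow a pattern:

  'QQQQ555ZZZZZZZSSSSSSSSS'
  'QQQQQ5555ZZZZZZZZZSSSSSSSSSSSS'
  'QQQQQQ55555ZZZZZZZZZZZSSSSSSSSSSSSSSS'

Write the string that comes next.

The n-th term is n+1 Q's then n 5's then 2n+1 Z's then 3n S's, where the shown terms are n = 3, 4, 5.
Setting n = 6 gives 7, 6, 13, 18 characters in each block.

QQQQQQQ555555ZZZZZZZZZZZZZSSSSSSSSSSSSSSSSSS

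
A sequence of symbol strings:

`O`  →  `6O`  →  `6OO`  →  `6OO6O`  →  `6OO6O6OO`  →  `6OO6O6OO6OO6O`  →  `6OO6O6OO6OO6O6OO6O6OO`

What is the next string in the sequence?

6OO6O6OO6OO6O6OO6O6OO6OO6O6OO6OO6O

This is a Fibonacci-style word recurrence s(k) = s(k−1)·s(k−2): e.g. 6O·O = 6OO.
The next term joins 6OO6O6OO6OO6O6OO6O6OO and 6OO6O6OO6OO6O.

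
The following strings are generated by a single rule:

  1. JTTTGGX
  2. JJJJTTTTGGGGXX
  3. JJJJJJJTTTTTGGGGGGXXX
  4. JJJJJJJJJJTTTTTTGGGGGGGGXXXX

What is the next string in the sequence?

JJJJJJJJJJJJJTTTTTTTGGGGGGGGGGXXXXX

Each string has the form J^{3n-2} T^{n+2} G^{2n} X^{n} (n = 1, 2, …).
Setting n = 5 gives 13, 7, 10, 5 characters in each block.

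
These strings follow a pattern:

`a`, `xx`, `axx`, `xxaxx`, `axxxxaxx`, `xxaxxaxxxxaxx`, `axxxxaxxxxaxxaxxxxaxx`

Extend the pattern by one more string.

xxaxxaxxxxaxxaxxxxaxxxxaxxaxxxxaxx

This is a Fibonacci-style word recurrence s(k) = s(k−2)·s(k−1): e.g. a·xx = axx.
So term 8 is xxaxxaxxxxaxx·axxxxaxxxxaxxaxxxxaxx.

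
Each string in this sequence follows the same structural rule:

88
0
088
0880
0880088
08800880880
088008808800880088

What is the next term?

From term 3 onward, concatenate the last term with the second-to-last: 0·88 = 088, 088·0 = 0880, …
The next term joins 088008808800880088 and 08800880880.

08800880880088008808800880880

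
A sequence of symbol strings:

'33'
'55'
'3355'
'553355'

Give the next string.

From term 3 onward, concatenate the second-to-last term with the last: 33·55 = 3355, 55·3355 = 553355, …
The next term joins 3355 and 553355.

3355553355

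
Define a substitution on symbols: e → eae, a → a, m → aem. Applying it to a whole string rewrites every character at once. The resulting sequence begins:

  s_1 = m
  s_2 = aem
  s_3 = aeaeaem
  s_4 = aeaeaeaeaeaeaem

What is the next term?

Rewriting the 15 symbols of aeaeaeaeaeaeaem one by one yields a eae a eae a eae a eae a eae a eae a eae aem; concatenated:

aeaeaeaeaeaeaeaeaeaeaeaeaeaeaem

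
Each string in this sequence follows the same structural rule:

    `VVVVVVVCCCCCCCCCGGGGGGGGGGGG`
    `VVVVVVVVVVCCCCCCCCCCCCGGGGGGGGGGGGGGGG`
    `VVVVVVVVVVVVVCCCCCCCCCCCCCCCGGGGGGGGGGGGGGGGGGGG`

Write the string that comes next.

Term n consists of 3n-2 V's, followed by 3n C's, followed by 4n G's, where the shown terms are n = 3, 4, 5.
At n = 6 the blocks have lengths 16, 18, 24.

VVVVVVVVVVVVVVVVCCCCCCCCCCCCCCCCCCGGGGGGGGGGGGGGGGGGGGGGGG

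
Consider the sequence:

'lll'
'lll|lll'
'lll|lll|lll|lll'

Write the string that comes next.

lll|lll|lll|lll|lll|lll|lll|lll

Each string is two copies of the previous one joined by '|'.
So the next term is two copies of lll|lll|lll|lll with '|' between the halves.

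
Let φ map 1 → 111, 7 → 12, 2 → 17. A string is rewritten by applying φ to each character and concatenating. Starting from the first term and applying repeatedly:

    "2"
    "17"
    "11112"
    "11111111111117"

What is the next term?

Applying the rule to each of the 14 symbols of 11111111111117 gives the pieces 111 111 111 111 111 111 111 111 111 111 111 111 111 12, which concatenate to the answer.

11111111111111111111111111111111111111112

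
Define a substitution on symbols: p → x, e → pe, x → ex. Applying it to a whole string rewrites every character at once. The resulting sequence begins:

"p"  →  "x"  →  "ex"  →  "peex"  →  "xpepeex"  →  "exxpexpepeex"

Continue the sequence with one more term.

Apply φ to exxpexpepeex symbol by symbol: e→pe, x→ex, x→ex, p→x, e→pe, x→ex, p→x, e→pe, p→x, e→pe, e→pe, x→ex; joined: pe ex ex x pe ex x pe x pe pe ex.

peexexxpeexxpexpepeex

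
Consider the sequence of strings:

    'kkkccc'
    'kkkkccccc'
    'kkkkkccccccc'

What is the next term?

The n-th term is n+1 k's then 2n-1 c's, where the shown terms are n = 2, 3, 4.
At n = 5 the blocks have lengths 6, 9.

kkkkkkccccccccc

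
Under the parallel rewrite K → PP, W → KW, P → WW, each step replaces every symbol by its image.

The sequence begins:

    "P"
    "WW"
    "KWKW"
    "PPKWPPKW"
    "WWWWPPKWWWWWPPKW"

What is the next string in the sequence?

Replace each of the 16 characters of WWWWPPKWWWWWPPKW in place — KW KW KW KW WW WW PP KW KW KW KW KW WW WW PP KW — and concatenate.

KWKWKWKWWWWWPPKWKWKWKWKWWWWWPPKW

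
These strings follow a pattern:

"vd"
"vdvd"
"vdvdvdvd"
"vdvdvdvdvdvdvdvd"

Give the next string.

s(k+1) = s(k)·s(k) — each term doubles the last.
One more doubling of vdvdvdvdvdvdvdvd gives the answer.

vdvdvdvdvdvdvdvdvdvdvdvdvdvdvdvd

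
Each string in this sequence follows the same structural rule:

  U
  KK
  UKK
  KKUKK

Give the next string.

UKKKKUKK

This is a Fibonacci-style word recurrence s(k) = s(k−2)·s(k−1): e.g. U·KK = UKK.
Continuing: UKK · KKUKK gives term 5.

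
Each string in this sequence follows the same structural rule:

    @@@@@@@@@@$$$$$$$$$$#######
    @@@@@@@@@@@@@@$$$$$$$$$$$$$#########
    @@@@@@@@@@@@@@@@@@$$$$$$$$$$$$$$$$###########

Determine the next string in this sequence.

@@@@@@@@@@@@@@@@@@@@@@$$$$$$$$$$$$$$$$$$$#############

Term n consists of 4n-2 @'s, followed by 3n+1 $'s, followed by 2n+1 #'s, where the shown terms are n = 3, 4, 5.
Setting n = 6 gives 22, 19, 13 characters in each block.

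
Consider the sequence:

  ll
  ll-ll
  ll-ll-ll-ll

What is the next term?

ll-ll-ll-ll-ll-ll-ll-ll

s(k+1) = s(k)·-·s(k) — each term doubles the last with '-' between the halves.
One more doubling of ll-ll-ll-ll gives the answer.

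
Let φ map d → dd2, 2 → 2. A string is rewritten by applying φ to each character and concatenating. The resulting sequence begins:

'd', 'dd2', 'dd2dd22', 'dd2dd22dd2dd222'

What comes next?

Replace each of the 15 characters of dd2dd22dd2dd222 in place — dd2 dd2 2 dd2 dd2 2 2 dd2 dd2 2 dd2 dd2 2 2 2 — and concatenate.

dd2dd22dd2dd222dd2dd22dd2dd2222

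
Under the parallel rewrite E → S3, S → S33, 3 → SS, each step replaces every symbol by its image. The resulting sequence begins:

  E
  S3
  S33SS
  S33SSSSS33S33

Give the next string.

Rewriting the 13 symbols of S33SSSSS33S33 one by one yields S33 SS SS S33 S33 S33 S33 S33 SS SS S33 SS SS; concatenated:

S33SSSSS33S33S33S33S33SSSSS33SSSS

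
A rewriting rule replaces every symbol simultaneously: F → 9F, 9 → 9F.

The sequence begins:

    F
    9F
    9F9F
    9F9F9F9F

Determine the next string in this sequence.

Expanding 9F9F9F9F: 9→9F, F→9F, 9→9F, F→9F, 9→9F, F→9F, 9→9F, F→9F. Concatenated: 9F 9F 9F 9F 9F 9F 9F 9F.

9F9F9F9F9F9F9F9F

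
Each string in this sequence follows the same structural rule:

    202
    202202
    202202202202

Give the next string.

s(k+1) = s(k)·s(k) — each term doubles the last.
Doubling 202202202202:

202202202202202202202202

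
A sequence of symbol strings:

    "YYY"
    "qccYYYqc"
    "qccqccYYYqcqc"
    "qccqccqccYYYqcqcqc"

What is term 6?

qccqccqccqccqccYYYqcqcqcqcqc

Every step adds qcc to the front and qc to the end of the previous string.
From qccqccqccYYYqcqcqc, 2 further steps: qccqccqccYYYqcqcqc → qccqccqccqccYYYqcqcqcqc → (answer).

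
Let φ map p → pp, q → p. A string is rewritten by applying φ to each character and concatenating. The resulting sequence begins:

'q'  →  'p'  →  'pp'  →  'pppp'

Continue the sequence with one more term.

Expanding pppp: p→pp, p→pp, p→pp, p→pp. Concatenated: pp pp pp pp.

pppppppp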